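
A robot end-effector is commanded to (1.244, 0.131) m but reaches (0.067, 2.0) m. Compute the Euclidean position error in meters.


dx = 0.067 - (1.244) = -1.1770, dy = 2.0 - (0.131) = 1.8690
err = sqrt(1.385329 + 3.493161) = 2.2087

2.2087 m


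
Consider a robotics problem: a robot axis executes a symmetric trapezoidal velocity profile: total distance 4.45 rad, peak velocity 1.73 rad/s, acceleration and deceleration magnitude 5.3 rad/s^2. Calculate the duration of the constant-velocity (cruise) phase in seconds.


t_acc = v/a = 0.326415 s, d_acc = v^2/(2a) = 0.282349 rad each
d_cruise = 4.45 - 2*0.282349 = 3.885302 rad
t_cruise = d_cruise/v = 3.885302/1.73 = 2.2458

2.2458 s


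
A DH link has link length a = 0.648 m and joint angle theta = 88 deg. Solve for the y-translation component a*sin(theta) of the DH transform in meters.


a*sin(theta) = 0.648*sin(88 deg) = 0.6476

0.6476 m


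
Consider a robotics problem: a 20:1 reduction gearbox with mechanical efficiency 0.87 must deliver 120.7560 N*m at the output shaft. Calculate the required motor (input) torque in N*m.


tau_in = tau_out / (N * eta) = 120.7560 / (20 * 0.87) = 6.9400

6.9400 N*m


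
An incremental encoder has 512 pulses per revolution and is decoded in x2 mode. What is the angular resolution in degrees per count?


resolution = 360 / (PPR * 2) = 360 / 1024 = 0.3516

0.3516 degrees


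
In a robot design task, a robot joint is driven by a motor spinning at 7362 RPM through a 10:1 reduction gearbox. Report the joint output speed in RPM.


omega_joint = omega_motor / N = 7362 / 10 = 736.2000

736.2000 RPM


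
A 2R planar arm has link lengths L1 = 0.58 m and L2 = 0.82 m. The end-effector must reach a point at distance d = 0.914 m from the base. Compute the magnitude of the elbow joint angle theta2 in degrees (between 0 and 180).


cos(th2) = (d^2 - L1^2 - L2^2)/(2*L1*L2) = (0.914^2 - 0.58^2 - 0.82^2)/(2*0.58*0.82) = -0.18230025
th2 = acos(-0.18230025) = 100.5038 deg

100.5038 degrees


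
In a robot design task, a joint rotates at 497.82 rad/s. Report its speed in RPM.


RPM = 497.82 * 60/(2*pi) = 4753.8308

4753.8308 RPM


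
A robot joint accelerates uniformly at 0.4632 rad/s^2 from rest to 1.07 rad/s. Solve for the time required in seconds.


t = delta_omega / alpha = 1.07 / 0.4632 = 2.3100

2.3100 s


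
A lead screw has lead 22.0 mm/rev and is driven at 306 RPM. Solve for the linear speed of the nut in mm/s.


v = lead * (RPM/60) = 22.0*306/60 = 112.2000

112.2000 mm/s


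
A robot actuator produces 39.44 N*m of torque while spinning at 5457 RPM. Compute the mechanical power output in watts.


omega = 5457 * 2*pi/60 = 571.455704 rad/s
P = tau * omega = 39.44 * 571.455704 = 22538.2130

22538.2130 W


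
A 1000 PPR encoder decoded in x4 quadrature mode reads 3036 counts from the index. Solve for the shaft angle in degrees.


angle = counts * 360 / (PPR*4) = 3036 * 360 / 4000 = 273.2400

273.2400 degrees


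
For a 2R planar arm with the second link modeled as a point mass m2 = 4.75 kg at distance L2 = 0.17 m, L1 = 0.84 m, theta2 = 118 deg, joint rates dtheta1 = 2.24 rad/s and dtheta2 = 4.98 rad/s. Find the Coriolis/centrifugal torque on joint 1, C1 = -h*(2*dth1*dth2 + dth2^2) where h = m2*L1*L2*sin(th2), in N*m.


h = m2*L1*L2*sin(th2) = 4.75*0.84*0.17*sin(118 deg) = 0.598903
C1 = -h*(2*2.24*4.98 + 4.98^2) = -0.598903*47.1108 = -28.2148

-28.2148 N*m


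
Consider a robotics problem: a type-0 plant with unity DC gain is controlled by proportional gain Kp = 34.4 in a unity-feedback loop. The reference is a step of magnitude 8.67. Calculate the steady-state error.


e_ss = R/(1 + Kp) = 8.67/(1 + 34.4) = 8.67/35.4000 = 0.2449

0.2449


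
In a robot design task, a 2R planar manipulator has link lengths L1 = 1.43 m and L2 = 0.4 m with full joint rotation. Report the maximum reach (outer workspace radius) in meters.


r_max = L1 + L2 = 1.43 + 0.4 = 1.8300

1.8300 m


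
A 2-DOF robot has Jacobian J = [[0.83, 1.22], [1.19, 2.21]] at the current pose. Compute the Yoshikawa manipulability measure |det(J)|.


det(J) = 0.83*2.21 - (1.22)*(1.19) = 0.3825
|det(J)| = 0.3825

0.3825


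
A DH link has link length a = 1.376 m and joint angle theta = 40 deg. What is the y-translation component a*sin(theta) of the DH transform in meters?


a*sin(theta) = 1.376*sin(40 deg) = 0.8845

0.8845 m


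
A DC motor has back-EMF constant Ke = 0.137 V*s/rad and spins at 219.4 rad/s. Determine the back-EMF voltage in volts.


V_emf = Ke * omega = 0.137*219.4 = 30.0578

30.0578 V


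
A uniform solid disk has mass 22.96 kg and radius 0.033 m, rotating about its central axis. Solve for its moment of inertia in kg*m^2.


I = (1/2)*m*R^2 = 0.5*22.96*0.033^2 = 0.0125

0.0125 kg*m^2


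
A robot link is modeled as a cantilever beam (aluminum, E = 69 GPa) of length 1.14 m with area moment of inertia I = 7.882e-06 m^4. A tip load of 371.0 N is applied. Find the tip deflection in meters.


delta = F*L^3/(3*E*I) = 371.0*1.14^3/(3*6.900e+10*7.882e-06)
      = 549.652824/1631574 = 3.3689e-04

3.3689e-04 m


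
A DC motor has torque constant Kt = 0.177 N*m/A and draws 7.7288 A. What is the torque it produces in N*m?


tau = Kt * I = 0.177*7.7288 = 1.3680

1.3680 N*m


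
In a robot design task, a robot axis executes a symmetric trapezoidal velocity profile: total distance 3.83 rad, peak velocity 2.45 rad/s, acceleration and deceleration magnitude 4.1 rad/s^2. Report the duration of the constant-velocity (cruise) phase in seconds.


t_acc = v/a = 0.597561 s, d_acc = v^2/(2a) = 0.732012 rad each
d_cruise = 3.83 - 2*0.732012 = 2.365976 rad
t_cruise = d_cruise/v = 2.365976/2.45 = 0.9657

0.9657 s


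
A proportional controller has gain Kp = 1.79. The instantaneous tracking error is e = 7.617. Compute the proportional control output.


u_P = Kp * e = 1.79 * 7.617 = 13.6344

13.6344


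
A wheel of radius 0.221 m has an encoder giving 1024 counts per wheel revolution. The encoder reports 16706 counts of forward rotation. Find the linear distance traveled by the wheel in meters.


revs = 16706/1024 = 16.314453
d = revs * 2*pi*r = 16.314453 * 2*pi*0.221 = 22.6540

22.6540 m


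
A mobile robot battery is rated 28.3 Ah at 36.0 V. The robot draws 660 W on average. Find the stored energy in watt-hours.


E = capacity * V = 28.3*36.0 = 1018.8000

1018.8000 Wh


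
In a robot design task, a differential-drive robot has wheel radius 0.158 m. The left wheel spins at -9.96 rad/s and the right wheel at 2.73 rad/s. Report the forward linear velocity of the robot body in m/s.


v = r*(wR + wL)/2 = 0.158*(2.73 + -9.96)/2 = -0.5712

-0.5712 m/s


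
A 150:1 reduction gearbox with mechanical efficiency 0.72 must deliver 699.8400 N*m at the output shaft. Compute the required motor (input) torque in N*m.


tau_in = tau_out / (N * eta) = 699.8400 / (150 * 0.72) = 6.4800

6.4800 N*m


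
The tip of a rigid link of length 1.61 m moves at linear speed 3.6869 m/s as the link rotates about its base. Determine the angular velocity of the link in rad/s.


omega = v / L = 3.6869 / 1.61 = 2.2900

2.2900 rad/s


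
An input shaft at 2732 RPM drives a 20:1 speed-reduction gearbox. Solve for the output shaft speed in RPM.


omega_out = omega_in / N = 2732 / 20 = 136.6000

136.6000 RPM


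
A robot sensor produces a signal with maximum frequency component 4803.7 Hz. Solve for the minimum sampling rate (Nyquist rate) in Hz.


f_s,min = 2*f_max = 2*4803.7 = 9607.4000

9607.4000 Hz


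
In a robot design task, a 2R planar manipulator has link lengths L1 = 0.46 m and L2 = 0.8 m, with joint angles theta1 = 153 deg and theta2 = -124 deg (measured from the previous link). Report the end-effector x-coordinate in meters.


x = L1*cos(th1) + L2*cos(th1+th2) = 0.46*cos(153 deg) + 0.8*cos(29 deg) = 0.2898

0.2898 m


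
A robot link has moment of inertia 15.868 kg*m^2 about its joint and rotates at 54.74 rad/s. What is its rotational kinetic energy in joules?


KE = (1/2)*I*omega^2 = 0.5*15.868*54.74^2 = 23773.9739

23773.9739 J


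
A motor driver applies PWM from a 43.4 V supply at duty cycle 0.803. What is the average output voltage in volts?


V_avg = V_supply * D = 43.4*0.803 = 34.8502

34.8502 V


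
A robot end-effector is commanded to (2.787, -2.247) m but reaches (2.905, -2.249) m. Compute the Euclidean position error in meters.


dx = 2.905 - (2.787) = 0.1180, dy = -2.249 - (-2.247) = -0.0020
err = sqrt(0.013924 + 0.000004) = 0.1180

0.1180 m


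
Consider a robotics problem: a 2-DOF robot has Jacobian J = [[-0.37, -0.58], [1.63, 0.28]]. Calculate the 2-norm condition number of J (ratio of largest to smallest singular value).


JJ^T eigenvalues: trace(JJ^T) = 3.2086, det(JJ^T) = det(J)^2 = 0.70862724
s_max^2 = (3.2086 + sqrt(7.46060500))/2 = 2.97000540
s_min^2 = (3.2086 - sqrt(7.46060500))/2 = 0.23859460
kappa = s_max/s_min = sqrt(2.97000540/0.23859460) = 3.5282

3.5282


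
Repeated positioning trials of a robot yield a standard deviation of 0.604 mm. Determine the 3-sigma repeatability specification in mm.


repeatability = 3*sigma = 3*0.604 = 1.8120

1.8120 mm


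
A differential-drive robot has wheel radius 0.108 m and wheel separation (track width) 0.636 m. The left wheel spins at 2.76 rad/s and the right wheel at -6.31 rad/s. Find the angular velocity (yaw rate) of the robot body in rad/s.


omega = r*(wR - wL)/L = 0.108*(-6.31 - (2.76))/0.636 = -1.5402

-1.5402 rad/s


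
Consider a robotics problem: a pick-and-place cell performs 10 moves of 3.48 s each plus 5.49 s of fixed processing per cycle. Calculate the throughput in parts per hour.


T_cycle = 10*3.48 + 5.49 = 40.2900 s
rate = 3600/T = 89.3522

89.3522 parts/hour


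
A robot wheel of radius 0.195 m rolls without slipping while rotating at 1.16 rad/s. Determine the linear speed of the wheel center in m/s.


v = omega * r = 1.16 * 0.195 = 0.2262

0.2262 m/s


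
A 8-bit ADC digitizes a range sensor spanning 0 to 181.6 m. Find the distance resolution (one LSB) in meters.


res = range / 2^n = 181.6/2^8 = 181.6/256 = 0.7094

0.7094 m


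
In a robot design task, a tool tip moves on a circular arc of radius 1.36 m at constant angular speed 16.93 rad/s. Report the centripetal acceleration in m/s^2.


a_c = omega^2 * r = 16.93^2 * 1.36 = 389.8099

389.8099 m/s^2


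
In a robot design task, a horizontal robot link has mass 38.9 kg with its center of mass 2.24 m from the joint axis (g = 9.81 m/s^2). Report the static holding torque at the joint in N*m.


tau = m*g*L = 38.9 * 9.81 * 2.24 = 854.8042

854.8042 N*m


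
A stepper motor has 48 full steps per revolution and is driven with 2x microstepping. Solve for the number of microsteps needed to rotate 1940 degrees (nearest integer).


step_size = 360/(48*2) = 360/96 = 3.750000 deg
n = 1940/(360/96) = 1940*96/360 = 517.3333 -> 517

517 steps


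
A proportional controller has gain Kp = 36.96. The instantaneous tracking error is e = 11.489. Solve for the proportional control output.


u_P = Kp * e = 36.96 * 11.489 = 424.6334

424.6334


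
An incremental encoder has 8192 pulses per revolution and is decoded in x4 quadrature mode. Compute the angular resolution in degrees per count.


resolution = 360 / (PPR * 4) = 360 / 32768 = 0.0110

0.0110 degrees


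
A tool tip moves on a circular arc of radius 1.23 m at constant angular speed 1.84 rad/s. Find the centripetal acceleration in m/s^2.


a_c = omega^2 * r = 1.84^2 * 1.23 = 4.1643

4.1643 m/s^2


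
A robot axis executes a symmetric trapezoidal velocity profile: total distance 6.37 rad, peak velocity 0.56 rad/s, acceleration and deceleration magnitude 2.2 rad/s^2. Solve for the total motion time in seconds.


t_acc = v/a = 0.56/2.2 = 0.254545 s
d_acc = v^2/(2a) = 0.071273 rad (each ramp)
d_cruise = 6.37 - 2*0.071273 = 6.227454 rad
t_cruise = 6.227454/0.56 = 11.120454 s
t_total = 2*0.254545 + 11.120454 = 11.6295

11.6295 s


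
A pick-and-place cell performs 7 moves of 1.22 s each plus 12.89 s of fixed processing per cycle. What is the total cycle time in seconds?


T = 7*1.22 + 12.89 = 21.4300

21.4300 s


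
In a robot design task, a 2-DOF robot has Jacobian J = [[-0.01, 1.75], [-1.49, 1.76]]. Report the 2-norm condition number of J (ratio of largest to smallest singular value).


JJ^T eigenvalues: trace(JJ^T) = 8.3803, det(JJ^T) = det(J)^2 = 6.70758201
s_max^2 = (8.3803 + sqrt(43.39910005))/2 = 7.48404967
s_min^2 = (8.3803 - sqrt(43.39910005))/2 = 0.89625033
kappa = s_max/s_min = sqrt(7.48404967/0.89625033) = 2.8897

2.8897


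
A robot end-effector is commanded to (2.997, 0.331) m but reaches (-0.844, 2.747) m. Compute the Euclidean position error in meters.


dx = -0.844 - (2.997) = -3.8410, dy = 2.747 - (0.331) = 2.4160
err = sqrt(14.753281 + 5.837056) = 4.5377

4.5377 m


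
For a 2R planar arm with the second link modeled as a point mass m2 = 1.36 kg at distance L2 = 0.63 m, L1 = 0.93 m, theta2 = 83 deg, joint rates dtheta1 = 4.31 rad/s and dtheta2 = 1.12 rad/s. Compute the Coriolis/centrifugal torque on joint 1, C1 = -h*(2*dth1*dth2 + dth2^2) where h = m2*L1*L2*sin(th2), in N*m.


h = m2*L1*L2*sin(th2) = 1.36*0.93*0.63*sin(83 deg) = 0.790885
C1 = -h*(2*4.31*1.12 + 1.12^2) = -0.790885*10.9088 = -8.6276

-8.6276 N*m


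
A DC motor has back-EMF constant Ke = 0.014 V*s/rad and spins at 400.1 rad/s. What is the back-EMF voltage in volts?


V_emf = Ke * omega = 0.014*400.1 = 5.6014

5.6014 V


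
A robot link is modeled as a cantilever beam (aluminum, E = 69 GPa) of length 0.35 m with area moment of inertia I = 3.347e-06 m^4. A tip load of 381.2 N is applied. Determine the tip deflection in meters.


delta = F*L^3/(3*E*I) = 381.2*0.35^3/(3*6.900e+10*3.347e-06)
      = 16.34395/692829 = 2.3590e-05

2.3590e-05 m


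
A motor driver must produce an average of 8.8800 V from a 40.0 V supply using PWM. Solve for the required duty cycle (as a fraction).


D = V_avg/V_supply = 8.8800/40.0 = 0.2220

0.2220


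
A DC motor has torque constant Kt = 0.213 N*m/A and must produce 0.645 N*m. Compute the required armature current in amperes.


I = tau / Kt = 0.645/0.213 = 3.0282

3.0282 A


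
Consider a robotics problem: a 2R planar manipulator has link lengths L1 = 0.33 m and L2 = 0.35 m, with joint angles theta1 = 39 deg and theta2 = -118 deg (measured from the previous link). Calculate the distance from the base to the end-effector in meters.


x = L1*cos(th1) + L2*cos(th1+th2) = 0.323241
y = L1*sin(th1) + L2*sin(th1+th2) = -0.135894
d = sqrt(x^2 + y^2) = sqrt(0.104485 + 0.018467) = 0.3506

0.3506 m


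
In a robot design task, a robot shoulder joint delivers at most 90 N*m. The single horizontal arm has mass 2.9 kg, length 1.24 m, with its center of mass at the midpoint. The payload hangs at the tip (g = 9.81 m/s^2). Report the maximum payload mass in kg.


tau_arm = m_arm*g*(L/2) = 2.9*9.81*1.24/2 = 17.6384 N*m
tau_payload = tau_max - tau_arm = 90 - 17.6384 = 72.3616
m_payload = tau_payload / (g*L) = 72.3616 / (9.81*1.24) = 5.9486

5.9486 kg


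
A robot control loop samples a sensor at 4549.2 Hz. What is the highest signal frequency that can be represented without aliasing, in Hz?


f_max = f_s/2 = 4549.2/2 = 2274.6000

2274.6000 Hz


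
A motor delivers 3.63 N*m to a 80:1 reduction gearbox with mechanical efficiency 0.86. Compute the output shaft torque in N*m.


tau_out = tau_in * N * eta = 3.63 * 80 * 0.86 = 249.7440

249.7440 N*m


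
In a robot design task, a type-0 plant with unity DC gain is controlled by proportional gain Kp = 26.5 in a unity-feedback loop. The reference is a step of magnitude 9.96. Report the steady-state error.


e_ss = R/(1 + Kp) = 9.96/(1 + 26.5) = 9.96/27.5000 = 0.3622

0.3622


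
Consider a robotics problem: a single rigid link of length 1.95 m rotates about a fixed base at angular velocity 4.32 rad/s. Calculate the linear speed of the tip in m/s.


v = L*omega = 1.95 * 4.32 = 8.4240

8.4240 m/s


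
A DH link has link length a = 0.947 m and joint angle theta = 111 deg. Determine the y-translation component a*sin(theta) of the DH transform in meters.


a*sin(theta) = 0.947*sin(111 deg) = 0.8841

0.8841 m


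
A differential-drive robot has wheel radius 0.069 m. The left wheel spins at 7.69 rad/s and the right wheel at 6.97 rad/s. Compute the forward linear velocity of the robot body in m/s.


v = r*(wR + wL)/2 = 0.069*(6.97 + 7.69)/2 = 0.5058

0.5058 m/s


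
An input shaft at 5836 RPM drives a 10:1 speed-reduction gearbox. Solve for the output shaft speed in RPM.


omega_out = omega_in / N = 5836 / 10 = 583.6000

583.6000 RPM


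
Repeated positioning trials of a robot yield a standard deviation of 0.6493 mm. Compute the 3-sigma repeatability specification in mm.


repeatability = 3*sigma = 3*0.6493 = 1.9479

1.9479 mm


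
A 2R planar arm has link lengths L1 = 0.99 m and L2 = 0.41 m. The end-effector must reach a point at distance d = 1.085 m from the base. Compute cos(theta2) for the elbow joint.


cos(th2) = (d^2 - L1^2 - L2^2)/(2*L1*L2) = (1.085^2 - 0.99^2 - 0.41^2)/(2*0.99*0.41) = 0.0358

0.0358


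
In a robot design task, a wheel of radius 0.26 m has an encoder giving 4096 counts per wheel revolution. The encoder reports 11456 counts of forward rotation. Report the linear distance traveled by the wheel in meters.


revs = 11456/4096 = 2.796875
d = revs * 2*pi*r = 2.796875 * 2*pi*0.26 = 4.5691

4.5691 m


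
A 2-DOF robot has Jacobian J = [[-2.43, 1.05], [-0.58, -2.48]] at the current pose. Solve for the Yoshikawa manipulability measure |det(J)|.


det(J) = -2.43*-2.48 - (1.05)*(-0.58) = 6.6354
|det(J)| = 6.6354

6.6354


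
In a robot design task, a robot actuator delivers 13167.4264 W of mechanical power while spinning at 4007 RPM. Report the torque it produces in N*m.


omega = 4007 * 2*pi/60 = 419.612059 rad/s
tau = P / omega = 13167.4264 / 419.612059 = 31.3800

31.3800 N*m


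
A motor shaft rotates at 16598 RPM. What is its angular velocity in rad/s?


omega = 16598 * 2*pi/60 = 1738.1385

1738.1385 rad/s


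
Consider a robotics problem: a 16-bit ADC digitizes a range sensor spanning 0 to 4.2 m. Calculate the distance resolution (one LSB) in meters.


res = range / 2^n = 4.2/2^16 = 4.2/65536 = 6.4087e-05

6.4087e-05 m


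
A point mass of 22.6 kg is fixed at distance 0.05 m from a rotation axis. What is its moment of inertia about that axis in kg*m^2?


I = m*r^2 = 22.6*0.05^2 = 0.0565

0.0565 kg*m^2


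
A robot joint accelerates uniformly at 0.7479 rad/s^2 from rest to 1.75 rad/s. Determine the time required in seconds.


t = delta_omega / alpha = 1.75 / 0.7479 = 2.3399

2.3399 s


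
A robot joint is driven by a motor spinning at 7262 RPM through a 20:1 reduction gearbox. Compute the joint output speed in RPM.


omega_joint = omega_motor / N = 7262 / 20 = 363.1000

363.1000 RPM


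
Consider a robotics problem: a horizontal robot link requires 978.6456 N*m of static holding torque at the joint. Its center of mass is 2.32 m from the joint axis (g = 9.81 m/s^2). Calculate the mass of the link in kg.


m = tau / (g*L) = 978.6456 / (9.81 * 2.32) = 43.0000

43.0000 kg


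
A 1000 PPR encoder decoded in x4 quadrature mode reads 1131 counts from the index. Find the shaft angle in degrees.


angle = counts * 360 / (PPR*4) = 1131 * 360 / 4000 = 101.7900

101.7900 degrees


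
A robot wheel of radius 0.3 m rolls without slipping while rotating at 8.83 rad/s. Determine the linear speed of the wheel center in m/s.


v = omega * r = 8.83 * 0.3 = 2.6490

2.6490 m/s


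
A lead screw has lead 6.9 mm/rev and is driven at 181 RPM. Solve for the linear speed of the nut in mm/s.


v = lead * (RPM/60) = 6.9*181/60 = 20.8150

20.8150 mm/s


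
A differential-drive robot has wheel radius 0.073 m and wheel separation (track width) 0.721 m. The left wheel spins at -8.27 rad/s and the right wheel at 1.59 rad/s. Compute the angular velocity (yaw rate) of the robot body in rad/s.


omega = r*(wR - wL)/L = 0.073*(1.59 - (-8.27))/0.721 = 0.9983

0.9983 rad/s


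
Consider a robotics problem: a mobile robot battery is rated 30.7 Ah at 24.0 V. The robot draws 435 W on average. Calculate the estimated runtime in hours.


E = 30.7*24.0 = 736.8000 Wh
t = E/P = 736.8000/435 = 1.6938

1.6938 hours


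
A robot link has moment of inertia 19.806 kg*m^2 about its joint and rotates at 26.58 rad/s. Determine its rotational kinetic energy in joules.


KE = (1/2)*I*omega^2 = 0.5*19.806*26.58^2 = 6996.4338

6996.4338 J


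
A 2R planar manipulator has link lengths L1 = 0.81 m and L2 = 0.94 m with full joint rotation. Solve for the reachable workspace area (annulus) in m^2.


r_max = L1 + L2 = 1.7500, r_min = |L1 - L2| = 0.1300
A = pi*(r_max^2 - r_min^2) = pi*(3.0625 - 0.0169) = 9.5680

9.5680 m^2


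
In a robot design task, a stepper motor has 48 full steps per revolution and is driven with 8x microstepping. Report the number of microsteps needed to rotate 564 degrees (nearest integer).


step_size = 360/(48*8) = 360/384 = 0.937500 deg
n = 564/(360/384) = 564*384/360 = 601.6000 -> 602

602 steps


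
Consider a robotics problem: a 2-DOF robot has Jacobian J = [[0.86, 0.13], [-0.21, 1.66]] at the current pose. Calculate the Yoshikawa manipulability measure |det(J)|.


det(J) = 0.86*1.66 - (0.13)*(-0.21) = 1.4549
|det(J)| = 1.4549

1.4549


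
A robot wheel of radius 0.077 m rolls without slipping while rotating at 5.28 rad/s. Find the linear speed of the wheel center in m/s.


v = omega * r = 5.28 * 0.077 = 0.4066

0.4066 m/s


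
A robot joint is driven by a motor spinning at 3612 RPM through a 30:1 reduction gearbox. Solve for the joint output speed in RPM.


omega_joint = omega_motor / N = 3612 / 30 = 120.4000

120.4000 RPM


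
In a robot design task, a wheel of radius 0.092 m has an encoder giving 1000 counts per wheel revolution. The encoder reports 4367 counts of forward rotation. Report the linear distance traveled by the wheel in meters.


revs = 4367/1000 = 4.367000
d = revs * 2*pi*r = 4.367000 * 2*pi*0.092 = 2.5244

2.5244 m


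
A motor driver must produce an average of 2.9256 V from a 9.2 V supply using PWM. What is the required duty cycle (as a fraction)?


D = V_avg/V_supply = 2.9256/9.2 = 0.3180

0.3180


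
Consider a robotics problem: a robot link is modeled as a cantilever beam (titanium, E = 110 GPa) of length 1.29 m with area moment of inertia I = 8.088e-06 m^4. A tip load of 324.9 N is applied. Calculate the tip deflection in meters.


delta = F*L^3/(3*E*I) = 324.9*1.29^3/(3*1.100e+11*8.088e-06)
      = 697.4592561/2669040 = 2.6131e-04

2.6131e-04 m


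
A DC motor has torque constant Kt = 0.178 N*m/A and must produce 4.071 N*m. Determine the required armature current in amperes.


I = tau / Kt = 4.071/0.178 = 22.8708

22.8708 A


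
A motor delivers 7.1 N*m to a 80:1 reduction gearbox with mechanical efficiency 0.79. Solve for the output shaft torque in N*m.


tau_out = tau_in * N * eta = 7.1 * 80 * 0.79 = 448.7200

448.7200 N*m


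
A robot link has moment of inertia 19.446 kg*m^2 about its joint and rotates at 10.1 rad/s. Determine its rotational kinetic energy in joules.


KE = (1/2)*I*omega^2 = 0.5*19.446*10.1^2 = 991.8432

991.8432 J


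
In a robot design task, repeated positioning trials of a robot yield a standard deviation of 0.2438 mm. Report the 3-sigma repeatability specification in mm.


repeatability = 3*sigma = 3*0.2438 = 0.7314

0.7314 mm


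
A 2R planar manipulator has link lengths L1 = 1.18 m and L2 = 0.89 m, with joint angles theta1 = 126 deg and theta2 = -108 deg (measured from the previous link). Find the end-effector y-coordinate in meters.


y = L1*sin(th1) + L2*sin(th1+th2) = 1.18*sin(126 deg) + 0.89*sin(18 deg) = 1.2297

1.2297 m


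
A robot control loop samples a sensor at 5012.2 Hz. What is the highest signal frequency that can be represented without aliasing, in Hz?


f_max = f_s/2 = 5012.2/2 = 2506.1000

2506.1000 Hz


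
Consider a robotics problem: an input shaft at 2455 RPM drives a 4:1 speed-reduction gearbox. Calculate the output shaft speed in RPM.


omega_out = omega_in / N = 2455 / 4 = 613.7500

613.7500 RPM


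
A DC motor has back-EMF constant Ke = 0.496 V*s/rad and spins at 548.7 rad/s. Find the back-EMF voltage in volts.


V_emf = Ke * omega = 0.496*548.7 = 272.1552

272.1552 V


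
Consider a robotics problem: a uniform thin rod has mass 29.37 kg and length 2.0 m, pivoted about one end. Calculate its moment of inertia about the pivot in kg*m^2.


I = (1/3)*m*L^2 = (1/3)*29.37*2.0^2 = 39.1600

39.1600 kg*m^2


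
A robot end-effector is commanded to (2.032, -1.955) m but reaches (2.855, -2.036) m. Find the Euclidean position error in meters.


dx = 2.855 - (2.032) = 0.8230, dy = -2.036 - (-1.955) = -0.0810
err = sqrt(0.677329 + 0.006561) = 0.8270

0.8270 m


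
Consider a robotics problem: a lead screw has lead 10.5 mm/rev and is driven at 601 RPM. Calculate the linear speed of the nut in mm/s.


v = lead * (RPM/60) = 10.5*601/60 = 105.1750

105.1750 mm/s


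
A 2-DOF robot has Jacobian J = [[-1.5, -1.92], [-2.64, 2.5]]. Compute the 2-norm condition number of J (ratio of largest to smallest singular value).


JJ^T eigenvalues: trace(JJ^T) = 19.1560, det(JJ^T) = det(J)^2 = 77.77123344
s_max^2 = (19.1560 + sqrt(55.86740224))/2 = 13.31522498
s_min^2 = (19.1560 - sqrt(55.86740224))/2 = 5.84077502
kappa = s_max/s_min = sqrt(13.31522498/5.84077502) = 1.5099

1.5099


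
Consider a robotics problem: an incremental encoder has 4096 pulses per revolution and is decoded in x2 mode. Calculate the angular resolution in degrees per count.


resolution = 360 / (PPR * 2) = 360 / 8192 = 0.0439

0.0439 degrees


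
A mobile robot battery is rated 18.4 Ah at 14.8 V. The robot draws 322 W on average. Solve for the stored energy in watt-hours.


E = capacity * V = 18.4*14.8 = 272.3200

272.3200 Wh


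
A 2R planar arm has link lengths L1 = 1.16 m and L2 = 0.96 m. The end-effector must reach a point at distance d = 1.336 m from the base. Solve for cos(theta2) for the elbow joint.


cos(th2) = (d^2 - L1^2 - L2^2)/(2*L1*L2) = (1.336^2 - 1.16^2 - 0.96^2)/(2*1.16*0.96) = -0.2166

-0.2166


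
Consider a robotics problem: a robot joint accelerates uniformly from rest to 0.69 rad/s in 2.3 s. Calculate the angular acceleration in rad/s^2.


alpha = delta_omega / t = 0.69 / 2.3 = 0.3000

0.3000 rad/s^2


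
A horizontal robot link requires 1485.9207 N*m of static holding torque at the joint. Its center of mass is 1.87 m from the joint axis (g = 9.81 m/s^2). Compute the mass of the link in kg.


m = tau / (g*L) = 1485.9207 / (9.81 * 1.87) = 81.0000

81.0000 kg


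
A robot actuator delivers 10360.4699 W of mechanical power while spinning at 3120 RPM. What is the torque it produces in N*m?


omega = 3120 * 2*pi/60 = 326.725636 rad/s
tau = P / omega = 10360.4699 / 326.725636 = 31.7100

31.7100 N*m


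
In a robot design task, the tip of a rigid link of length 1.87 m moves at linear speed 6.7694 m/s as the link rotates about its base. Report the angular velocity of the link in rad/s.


omega = v / L = 6.7694 / 1.87 = 3.6200

3.6200 rad/s


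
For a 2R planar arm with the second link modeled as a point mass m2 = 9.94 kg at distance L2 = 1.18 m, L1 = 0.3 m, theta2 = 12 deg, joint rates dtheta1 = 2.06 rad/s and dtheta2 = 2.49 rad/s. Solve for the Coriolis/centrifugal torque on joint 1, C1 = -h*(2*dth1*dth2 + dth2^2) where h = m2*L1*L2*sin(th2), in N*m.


h = m2*L1*L2*sin(th2) = 9.94*0.3*1.18*sin(12 deg) = 0.731591
C1 = -h*(2*2.06*2.49 + 2.49^2) = -0.731591*16.4589 = -12.0412

-12.0412 N*m


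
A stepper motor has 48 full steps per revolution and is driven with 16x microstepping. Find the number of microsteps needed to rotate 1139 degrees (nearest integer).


step_size = 360/(48*16) = 360/768 = 0.468750 deg
n = 1139/(360/768) = 1139*768/360 = 2429.8667 -> 2430

2430 steps


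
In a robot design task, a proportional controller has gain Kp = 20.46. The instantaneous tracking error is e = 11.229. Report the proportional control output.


u_P = Kp * e = 20.46 * 11.229 = 229.7453

229.7453


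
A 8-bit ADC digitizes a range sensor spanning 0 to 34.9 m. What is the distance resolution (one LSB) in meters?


res = range / 2^n = 34.9/2^8 = 34.9/256 = 0.1363

0.1363 m


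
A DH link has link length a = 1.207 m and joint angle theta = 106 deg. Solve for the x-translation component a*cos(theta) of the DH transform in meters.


a*cos(theta) = 1.207*cos(106 deg) = -0.3327

-0.3327 m


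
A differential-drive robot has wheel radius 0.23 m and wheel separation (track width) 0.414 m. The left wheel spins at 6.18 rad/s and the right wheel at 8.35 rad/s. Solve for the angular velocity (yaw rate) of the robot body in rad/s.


omega = r*(wR - wL)/L = 0.23*(8.35 - (6.18))/0.414 = 1.2056

1.2056 rad/s


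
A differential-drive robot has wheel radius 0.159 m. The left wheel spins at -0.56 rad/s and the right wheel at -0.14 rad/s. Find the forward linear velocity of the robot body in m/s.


v = r*(wR + wL)/2 = 0.159*(-0.14 + -0.56)/2 = -0.0557

-0.0557 m/s


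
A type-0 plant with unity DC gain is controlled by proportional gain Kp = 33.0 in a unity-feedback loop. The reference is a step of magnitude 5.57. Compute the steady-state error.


e_ss = R/(1 + Kp) = 5.57/(1 + 33.0) = 5.57/34.0000 = 0.1638

0.1638


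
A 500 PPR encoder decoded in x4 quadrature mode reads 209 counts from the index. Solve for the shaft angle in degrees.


angle = counts * 360 / (PPR*4) = 209 * 360 / 2000 = 37.6200

37.6200 degrees


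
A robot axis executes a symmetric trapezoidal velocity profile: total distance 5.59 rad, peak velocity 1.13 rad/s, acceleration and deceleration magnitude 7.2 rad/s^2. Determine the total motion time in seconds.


t_acc = v/a = 1.13/7.2 = 0.156944 s
d_acc = v^2/(2a) = 0.088674 rad (each ramp)
d_cruise = 5.59 - 2*0.088674 = 5.412652 rad
t_cruise = 5.412652/1.13 = 4.789958 s
t_total = 2*0.156944 + 4.789958 = 5.1038

5.1038 s


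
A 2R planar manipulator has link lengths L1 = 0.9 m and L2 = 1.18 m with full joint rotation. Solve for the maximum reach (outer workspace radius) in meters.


r_max = L1 + L2 = 0.9 + 1.18 = 2.0800

2.0800 m


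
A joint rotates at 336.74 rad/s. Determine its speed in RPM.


RPM = 336.74 * 60/(2*pi) = 3215.6301

3215.6301 RPM


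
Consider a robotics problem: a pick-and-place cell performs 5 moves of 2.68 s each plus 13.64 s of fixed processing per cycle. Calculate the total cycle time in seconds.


T = 5*2.68 + 13.64 = 27.0400

27.0400 s


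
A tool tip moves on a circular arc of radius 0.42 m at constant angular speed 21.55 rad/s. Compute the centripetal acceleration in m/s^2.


a_c = omega^2 * r = 21.55^2 * 0.42 = 195.0490

195.0490 m/s^2


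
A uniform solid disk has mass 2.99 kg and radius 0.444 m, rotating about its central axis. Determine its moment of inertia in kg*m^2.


I = (1/2)*m*R^2 = 0.5*2.99*0.444^2 = 0.2947

0.2947 kg*m^2


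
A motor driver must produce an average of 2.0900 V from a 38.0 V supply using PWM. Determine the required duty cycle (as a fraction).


D = V_avg/V_supply = 2.0900/38.0 = 0.0550

0.0550


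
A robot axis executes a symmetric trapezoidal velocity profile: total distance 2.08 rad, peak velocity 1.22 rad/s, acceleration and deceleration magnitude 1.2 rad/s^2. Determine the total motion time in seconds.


t_acc = v/a = 1.22/1.2 = 1.016667 s
d_acc = v^2/(2a) = 0.620167 rad (each ramp)
d_cruise = 2.08 - 2*0.620167 = 0.839666 rad
t_cruise = 0.839666/1.22 = 0.688251 s
t_total = 2*1.016667 + 0.688251 = 2.7216

2.7216 s


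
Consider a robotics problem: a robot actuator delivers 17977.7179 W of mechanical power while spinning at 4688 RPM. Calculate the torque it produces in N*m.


omega = 4688 * 2*pi/60 = 490.926212 rad/s
tau = P / omega = 17977.7179 / 490.926212 = 36.6200

36.6200 N*m


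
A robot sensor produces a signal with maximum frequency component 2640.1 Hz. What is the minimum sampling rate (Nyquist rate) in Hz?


f_s,min = 2*f_max = 2*2640.1 = 5280.2000

5280.2000 Hz


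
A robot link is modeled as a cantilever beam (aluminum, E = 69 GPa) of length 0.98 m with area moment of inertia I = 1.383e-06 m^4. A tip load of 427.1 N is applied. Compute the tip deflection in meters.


delta = F*L^3/(3*E*I) = 427.1*0.98^3/(3*6.900e+10*1.383e-06)
      = 401.9831032/286281 = 0.0014

0.0014 m


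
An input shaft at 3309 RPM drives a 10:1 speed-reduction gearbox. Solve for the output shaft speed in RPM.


omega_out = omega_in / N = 3309 / 10 = 330.9000

330.9000 RPM


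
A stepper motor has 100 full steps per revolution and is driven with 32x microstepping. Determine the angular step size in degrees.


step = 360/(100*32) = 360/3200 = 0.1125

0.1125 degrees


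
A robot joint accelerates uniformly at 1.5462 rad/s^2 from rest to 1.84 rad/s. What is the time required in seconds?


t = delta_omega / alpha = 1.84 / 1.5462 = 1.1900

1.1900 s


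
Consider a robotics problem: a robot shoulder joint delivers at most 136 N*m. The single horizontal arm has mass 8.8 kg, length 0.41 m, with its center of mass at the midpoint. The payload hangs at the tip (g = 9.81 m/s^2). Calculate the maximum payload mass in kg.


tau_arm = m_arm*g*(L/2) = 8.8*9.81*0.41/2 = 17.6972 N*m
tau_payload = tau_max - tau_arm = 136 - 17.6972 = 118.3028
m_payload = tau_payload / (g*L) = 118.3028 / (9.81*0.41) = 29.4132

29.4132 kg


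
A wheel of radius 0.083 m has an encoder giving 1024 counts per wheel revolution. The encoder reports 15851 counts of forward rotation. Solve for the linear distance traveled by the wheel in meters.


revs = 15851/1024 = 15.479492
d = revs * 2*pi*r = 15.479492 * 2*pi*0.083 = 8.0726

8.0726 m


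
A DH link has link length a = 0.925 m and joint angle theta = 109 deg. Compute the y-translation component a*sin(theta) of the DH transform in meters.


a*sin(theta) = 0.925*sin(109 deg) = 0.8746

0.8746 m


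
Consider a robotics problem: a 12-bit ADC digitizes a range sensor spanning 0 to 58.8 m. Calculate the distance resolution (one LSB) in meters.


res = range / 2^n = 58.8/2^12 = 58.8/4096 = 0.0144

0.0144 m


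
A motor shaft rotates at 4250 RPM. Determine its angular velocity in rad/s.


omega = 4250 * 2*pi/60 = 445.0590

445.0590 rad/s


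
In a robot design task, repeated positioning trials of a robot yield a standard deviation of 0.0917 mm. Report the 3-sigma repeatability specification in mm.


repeatability = 3*sigma = 3*0.0917 = 0.2751

0.2751 mm


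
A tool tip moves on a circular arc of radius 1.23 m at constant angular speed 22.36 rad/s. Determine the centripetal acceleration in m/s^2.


a_c = omega^2 * r = 22.36^2 * 1.23 = 614.9626

614.9626 m/s^2


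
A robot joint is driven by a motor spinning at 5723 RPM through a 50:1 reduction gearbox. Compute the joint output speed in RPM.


omega_joint = omega_motor / N = 5723 / 50 = 114.4600

114.4600 RPM


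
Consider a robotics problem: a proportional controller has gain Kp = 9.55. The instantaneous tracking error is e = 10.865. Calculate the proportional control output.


u_P = Kp * e = 9.55 * 10.865 = 103.7608

103.7608


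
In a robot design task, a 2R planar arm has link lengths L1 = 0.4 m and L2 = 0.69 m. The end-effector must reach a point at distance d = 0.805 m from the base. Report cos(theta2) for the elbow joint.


cos(th2) = (d^2 - L1^2 - L2^2)/(2*L1*L2) = (0.805^2 - 0.4^2 - 0.69^2)/(2*0.4*0.69) = 0.0216

0.0216


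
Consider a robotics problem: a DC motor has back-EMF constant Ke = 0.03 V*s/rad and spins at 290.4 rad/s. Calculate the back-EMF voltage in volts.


V_emf = Ke * omega = 0.03*290.4 = 8.7120

8.7120 V


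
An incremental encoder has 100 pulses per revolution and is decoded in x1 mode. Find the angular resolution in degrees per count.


resolution = 360 / (PPR * 1) = 360 / 100 = 3.6000

3.6000 degrees


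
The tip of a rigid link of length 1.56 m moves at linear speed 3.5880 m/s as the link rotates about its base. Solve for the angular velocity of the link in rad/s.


omega = v / L = 3.5880 / 1.56 = 2.3000

2.3000 rad/s


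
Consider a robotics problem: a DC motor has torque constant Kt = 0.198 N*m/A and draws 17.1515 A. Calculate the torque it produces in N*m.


tau = Kt * I = 0.198*17.1515 = 3.3960

3.3960 N*m


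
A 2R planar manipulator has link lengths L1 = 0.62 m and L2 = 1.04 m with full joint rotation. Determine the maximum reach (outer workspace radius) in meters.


r_max = L1 + L2 = 0.62 + 1.04 = 1.6600

1.6600 m


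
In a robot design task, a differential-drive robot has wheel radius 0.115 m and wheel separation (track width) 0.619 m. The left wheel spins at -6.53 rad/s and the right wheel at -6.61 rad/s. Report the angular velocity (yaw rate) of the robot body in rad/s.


omega = r*(wR - wL)/L = 0.115*(-6.61 - (-6.53))/0.619 = -0.0149

-0.0149 rad/s


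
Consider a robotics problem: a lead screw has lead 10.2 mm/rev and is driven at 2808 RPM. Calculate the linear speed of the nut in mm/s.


v = lead * (RPM/60) = 10.2*2808/60 = 477.3600

477.3600 mm/s


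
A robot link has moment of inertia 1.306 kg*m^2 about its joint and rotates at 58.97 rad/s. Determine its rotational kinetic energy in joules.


KE = (1/2)*I*omega^2 = 0.5*1.306*58.97^2 = 2270.7820

2270.7820 J


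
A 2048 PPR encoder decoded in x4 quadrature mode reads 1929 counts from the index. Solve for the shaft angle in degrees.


angle = counts * 360 / (PPR*4) = 1929 * 360 / 8192 = 84.7705

84.7705 degrees


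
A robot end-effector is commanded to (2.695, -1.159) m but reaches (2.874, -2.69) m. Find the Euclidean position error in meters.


dx = 2.874 - (2.695) = 0.1790, dy = -2.69 - (-1.159) = -1.5310
err = sqrt(0.032041 + 2.343961) = 1.5414

1.5414 m


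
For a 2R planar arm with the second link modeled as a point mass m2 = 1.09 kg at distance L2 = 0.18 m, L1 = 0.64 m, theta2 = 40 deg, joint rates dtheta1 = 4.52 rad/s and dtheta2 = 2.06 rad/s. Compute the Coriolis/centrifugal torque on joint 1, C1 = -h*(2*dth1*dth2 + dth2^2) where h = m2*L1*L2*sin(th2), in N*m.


h = m2*L1*L2*sin(th2) = 1.09*0.64*0.18*sin(40 deg) = 0.080714
C1 = -h*(2*4.52*2.06 + 2.06^2) = -0.080714*22.8660 = -1.8456

-1.8456 N*m


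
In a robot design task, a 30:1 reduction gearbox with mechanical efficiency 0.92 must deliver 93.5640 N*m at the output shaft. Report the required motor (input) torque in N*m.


tau_in = tau_out / (N * eta) = 93.5640 / (30 * 0.92) = 3.3900

3.3900 N*m


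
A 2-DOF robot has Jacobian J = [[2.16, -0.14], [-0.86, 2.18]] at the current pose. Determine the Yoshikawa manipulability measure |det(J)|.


det(J) = 2.16*2.18 - (-0.14)*(-0.86) = 4.5884
|det(J)| = 4.5884

4.5884


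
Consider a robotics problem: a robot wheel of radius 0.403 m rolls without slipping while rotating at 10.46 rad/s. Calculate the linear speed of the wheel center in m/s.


v = omega * r = 10.46 * 0.403 = 4.2154

4.2154 m/s


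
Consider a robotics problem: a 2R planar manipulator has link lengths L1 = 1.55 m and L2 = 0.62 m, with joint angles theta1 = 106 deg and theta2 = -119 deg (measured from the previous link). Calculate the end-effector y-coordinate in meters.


y = L1*sin(th1) + L2*sin(th1+th2) = 1.55*sin(106 deg) + 0.62*sin(-13 deg) = 1.3505

1.3505 m


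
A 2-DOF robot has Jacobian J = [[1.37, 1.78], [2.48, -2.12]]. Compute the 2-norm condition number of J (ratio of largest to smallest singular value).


JJ^T eigenvalues: trace(JJ^T) = 15.6901, det(JJ^T) = det(J)^2 = 53.56483344
s_max^2 = (15.6901 + sqrt(31.91990425))/2 = 10.66993514
s_min^2 = (15.6901 - sqrt(31.91990425))/2 = 5.02016486
kappa = s_max/s_min = sqrt(10.66993514/5.02016486) = 1.4579

1.4579
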